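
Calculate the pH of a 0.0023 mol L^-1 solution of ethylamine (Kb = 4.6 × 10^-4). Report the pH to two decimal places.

pH = 10.92

C2H5NH2 + H2O ⇌ C2H5NH3+ + OH-
Let x = [OH-] at equilibrium. Kb = x²/(0.0023 − x).
The 5% rule fails; solving x² + Kb·x − Kb·C₀ = 0 exactly:
x = [−0.00046 + √(0.00046² + 4.23e-06)]/2 = 8.24 × 10^-4 M
pOH = −log(8.24 × 10^-4) = 3.08; pH = 14.00 − 3.08 = 10.92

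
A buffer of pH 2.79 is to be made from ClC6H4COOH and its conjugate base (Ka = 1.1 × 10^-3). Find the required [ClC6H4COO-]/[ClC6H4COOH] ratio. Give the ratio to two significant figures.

ratio = 0.68

pKa = -log(1.1 × 10^-3) = 2.959
pH = pKa + log(r) ⇒ log(r) = 2.79 − 2.959 = -0.169
r = [ClC6H4COO-]/[ClC6H4COOH] = 10^(-0.169) = 0.678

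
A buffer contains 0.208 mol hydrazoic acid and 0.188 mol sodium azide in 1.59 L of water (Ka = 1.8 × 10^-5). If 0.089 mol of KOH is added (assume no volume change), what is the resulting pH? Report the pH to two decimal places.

After neutralization: n(HN3) = 0.119 mol, n(N3-) = 0.277 mol.
pKa = −log(1.8 × 10^-5) = 4.745
Henderson–Hasselbalch with mole ratio 0.277/0.119: pH = 4.745 + (+0.367)

pH = 5.11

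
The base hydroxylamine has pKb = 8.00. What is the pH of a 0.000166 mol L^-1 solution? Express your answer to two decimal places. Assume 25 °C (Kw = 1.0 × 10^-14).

NH2OH + H2O ⇌ NH3OH+ + OH-
Kb = 10^(−8.00) = 1.00 × 10^-8
From the ICE table, Kb = x²/(0.000166 − x) = 1.00 × 10^-8.
Since Kb ≪ C₀, x ≈ √(Kb·C₀) = 1.29 × 10^-6 M.
pOH = −log(1.29 × 10^-6) = 5.89; pH = 14.00 − 5.89 = 8.11

pH = 8.11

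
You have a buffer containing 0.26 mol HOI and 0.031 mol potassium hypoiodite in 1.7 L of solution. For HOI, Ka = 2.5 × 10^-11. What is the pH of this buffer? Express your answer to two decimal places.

pH = 9.68

pKa = −log(2.5 × 10^-11) = 10.602
pH = pKa + log([A⁻]/[HA]) = 10.602 + log(0.031/0.26)
pH = 10.602 + (-0.924) = 9.68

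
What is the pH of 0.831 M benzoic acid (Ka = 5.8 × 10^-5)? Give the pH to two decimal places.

C6H5COOH ⇌ C6H5COO- + H+
From the ICE table, Ka = x²/(0.831 − x) = 5.8 × 10^-5.
Since Ka ≪ C₀, x ≈ √(Ka·C₀) = 6.94 × 10^-3 M.
pH = −log[H+] = −log(6.94 × 10^-3) = 2.16

pH = 2.16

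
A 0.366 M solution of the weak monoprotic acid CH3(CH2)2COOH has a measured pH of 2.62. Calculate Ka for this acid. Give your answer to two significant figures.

Ka = 1.6 × 10^-5

[H+] = 10^(-2.62) = 2.40 × 10^-3 M
At equilibrium [HA] = 0.366 − 2.40 × 10^-3 = 3.64 × 10^-1 M
Ka = [H+][A-]/[HA] = (2.40 × 10^-3)² / 3.64 × 10^-1 = 1.6 × 10^-5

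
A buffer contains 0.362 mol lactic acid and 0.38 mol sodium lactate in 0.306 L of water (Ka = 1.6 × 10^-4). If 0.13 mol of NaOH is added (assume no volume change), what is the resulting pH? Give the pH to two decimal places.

After neutralization: n(CH3CH(OH)COOH) = 0.232 mol, n(CH3CH(OH)COO-) = 0.51 mol.
pKa = −log(1.6 × 10^-4) = 3.796
Henderson–Hasselbalch with mole ratio 0.51/0.232: pH = 3.796 + (+0.342)

pH = 4.14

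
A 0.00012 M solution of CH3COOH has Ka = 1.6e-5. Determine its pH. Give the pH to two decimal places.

pH = 4.44

CH3COOH ⇌ CH3COO- + H+
Ka = x²/(0.00012 − x) = 1.6 × 10^-5
Here C₀/Ka ≈ 7.5, so the small-x approximation fails. Use the quadratic:
x = [−1.6e-05 + √(1.6e-05² + 7.68e-09)]/2 = 3.65 × 10^-5 M
pH = −log(3.65 × 10^-5) = 4.44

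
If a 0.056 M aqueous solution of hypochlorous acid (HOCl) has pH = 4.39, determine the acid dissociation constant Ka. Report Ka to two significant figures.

[H+] = 10^(-4.39) = 4.07 × 10^-5 M
At equilibrium [HA] = 0.056 − 4.07 × 10^-5 = 5.60 × 10^-2 M
Ka = [H+][A-]/[HA] = (4.07 × 10^-5)² / 5.60 × 10^-2 = 3.0 × 10^-8

Ka = 3.0 × 10^-8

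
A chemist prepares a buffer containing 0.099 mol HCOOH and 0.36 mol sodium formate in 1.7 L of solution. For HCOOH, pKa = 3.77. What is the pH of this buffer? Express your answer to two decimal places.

pH = 4.33

Using pH = pKa + log([base]/[acid]) with [base]/[acid] = 0.36/0.099:
pH = 3.77 + (+0.561) = 4.33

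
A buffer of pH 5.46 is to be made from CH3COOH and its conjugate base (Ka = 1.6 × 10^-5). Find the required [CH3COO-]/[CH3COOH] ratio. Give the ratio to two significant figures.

pKa = -log(1.6 × 10^-5) = 4.796
pH = pKa + log(r) ⇒ log(r) = 5.46 − 4.796 = +0.664
r = [CH3COO-]/[CH3COOH] = 10^(+0.664) = 4.61

ratio = 4.6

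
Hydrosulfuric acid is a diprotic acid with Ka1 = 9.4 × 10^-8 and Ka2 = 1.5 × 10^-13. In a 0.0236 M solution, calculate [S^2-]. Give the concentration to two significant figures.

1.5 × 10^-13 M

First ionization gives [H+] ≈ [HS-] = 4.71 × 10^-5 M.
Second step: Ka2 = [H+][S^2-]/[HS-] ≈ [S^2-] (since [H+] ≈ [HS-]).
So [S^2-] ≈ Ka2.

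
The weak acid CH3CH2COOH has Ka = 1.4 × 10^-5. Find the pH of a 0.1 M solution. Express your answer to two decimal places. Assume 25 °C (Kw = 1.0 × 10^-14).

pH = 2.93

CH3CH2COOH ⇌ CH3CH2COO- + H+
From the ICE table, Ka = [H+]²/(0.1 − [H+]) = 1.4 × 10^-5.
Assume [H+] ≪ 0.1: [H+] ≈ √(1.4 × 10^-5 × 0.1) = 1.18 × 10^-3 M
pH = −log[H+] = −log(1.18 × 10^-3) = 2.93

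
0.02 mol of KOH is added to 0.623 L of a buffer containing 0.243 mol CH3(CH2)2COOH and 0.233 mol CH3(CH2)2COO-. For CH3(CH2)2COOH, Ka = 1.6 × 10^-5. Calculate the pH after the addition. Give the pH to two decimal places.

pH = 4.85

After neutralization: n(CH3(CH2)2COOH) = 0.223 mol, n(CH3(CH2)2COO-) = 0.253 mol.
pKa = −log(1.6 × 10^-5) = 4.796
pH = pKa + log([A⁻]/[HA]) = 4.796 + log(0.253/0.223) = 4.796 +0.055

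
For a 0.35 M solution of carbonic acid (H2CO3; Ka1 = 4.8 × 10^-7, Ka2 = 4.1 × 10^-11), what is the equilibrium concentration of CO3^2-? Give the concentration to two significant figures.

4.1 × 10^-11 M

First ionization gives [H+] ≈ [HCO3-] = 4.10 × 10^-4 M.
Second step: Ka2 = [H+][CO3^2-]/[HCO3-] ≈ [CO3^2-] (since [H+] ≈ [HCO3-]).
So [CO3^2-] ≈ Ka2.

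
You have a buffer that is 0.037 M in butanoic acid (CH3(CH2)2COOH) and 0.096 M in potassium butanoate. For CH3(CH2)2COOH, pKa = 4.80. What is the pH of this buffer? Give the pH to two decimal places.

Henderson–Hasselbalch: pH = pKa + log([CH3(CH2)2COO-]/[CH3(CH2)2COOH]) = 4.80 + log(0.096/0.037)
pH = 4.80 + (+0.414) = 5.21

pH = 5.21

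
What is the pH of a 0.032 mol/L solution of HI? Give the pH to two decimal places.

HI is a strong acid and dissociates completely, so [H+] = 0.032 M.
pH = -log(0.032) = 1.49

pH = 1.49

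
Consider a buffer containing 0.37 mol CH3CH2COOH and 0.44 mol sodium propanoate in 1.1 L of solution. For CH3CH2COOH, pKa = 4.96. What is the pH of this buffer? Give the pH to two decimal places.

pH = 5.04

pH = pKa + log([A⁻]/[HA]) = 4.96 + log(0.44/0.37)
pH = 4.96 + (+0.075) = 5.04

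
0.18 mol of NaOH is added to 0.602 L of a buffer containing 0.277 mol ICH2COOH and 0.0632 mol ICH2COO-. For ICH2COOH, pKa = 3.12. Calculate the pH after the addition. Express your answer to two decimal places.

pH = 3.52

OH- converts ICH2COOH to ICH2COO-: ICH2COOH → 0.097 mol, ICH2COO- → 0.243 mol.
pH = pKa + log(n_ICH2COO-/n_ICH2COOH) = 3.12 + log(0.243/0.097) = 3.12 + (+0.399)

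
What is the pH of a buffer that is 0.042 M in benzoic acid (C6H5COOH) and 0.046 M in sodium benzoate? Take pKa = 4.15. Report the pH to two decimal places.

pH = 4.19

Henderson–Hasselbalch: pH = pKa + log([C6H5COO-]/[C6H5COOH]) = 4.15 + log(0.046/0.042)
pH = 4.15 + (+0.040) = 4.19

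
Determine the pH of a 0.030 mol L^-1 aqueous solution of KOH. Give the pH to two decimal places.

KOH is a strong base; [OH-] = 0.03 M.
pOH = -log(0.03) = 1.52
pH = 14.00 - 1.52 = 12.48

pH = 12.48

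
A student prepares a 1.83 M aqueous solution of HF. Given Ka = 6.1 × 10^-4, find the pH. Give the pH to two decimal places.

HF ⇌ F- + H+
From the ICE table, Ka = x²/(1.83 − x) = 6.1 × 10^-4.
Neglecting x in the denominator: x = √(6.1 × 10^-4 × 1.83) = 3.34 × 10^-2 M
pH = −log[H+] = −log(3.34 × 10^-2) = 1.48

pH = 1.48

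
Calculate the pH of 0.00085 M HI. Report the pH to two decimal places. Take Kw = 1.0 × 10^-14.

HI is a strong acid and dissociates completely, so [H+] = 0.00085 M.
pH = -log(0.00085) = 3.07

pH = 3.07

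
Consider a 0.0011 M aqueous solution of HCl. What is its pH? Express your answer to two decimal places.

pH = 2.96

HCl is a strong acid and dissociates completely, so [H+] = 0.0011 M.
pH = -log(0.0011) = 2.96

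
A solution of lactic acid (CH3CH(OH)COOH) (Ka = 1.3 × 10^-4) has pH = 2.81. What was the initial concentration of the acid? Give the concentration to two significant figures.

C₀ = 2.0 × 10^-2 M

[H+] = 10^(-2.81) = 1.55 × 10^-3 M = x
Ka = x²/(C₀ − x) ⇒ C₀ = x + x²/Ka
C₀ = 1.55 × 10^-3 + (1.55 × 10^-3)²/(1.3 × 10^-4) = 2.00 × 10^-2 M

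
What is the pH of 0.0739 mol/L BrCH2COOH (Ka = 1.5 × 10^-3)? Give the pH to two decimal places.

BrCH2COOH ⇌ BrCH2COO- + H+
From the ICE table, Ka = [H+]²/(0.0739 − [H+]) = 1.5 × 10^-3.
Here C₀/Ka ≈ 49.3, so the small-[H+] approximation fails. Use the quadratic:
[H+] = (−Ka + √(Ka² + 4·Ka·C₀))/2 = 9.81 × 10^-3 M
pH = −log[H+] = −log(9.81 × 10^-3) = 2.01

pH = 2.01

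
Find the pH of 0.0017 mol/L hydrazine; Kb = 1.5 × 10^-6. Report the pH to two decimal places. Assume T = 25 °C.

pH = 9.70

N2H4 + H2O ⇌ N2H5+ + OH-
From the ICE table, Kb = x²/(0.0017 − x) = 1.5 × 10^-6.
Since Kb ≪ C₀, x ≈ √(Kb·C₀) = 5.05 × 10^-5 M.
pOH = 4.30, so pH = 14.00 − pOH = 9.70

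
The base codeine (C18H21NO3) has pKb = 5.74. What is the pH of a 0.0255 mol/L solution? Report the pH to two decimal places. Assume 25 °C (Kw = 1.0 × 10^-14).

C18H21NO3 + H2O ⇌ C18H22NO3+ + OH-
Kb = 10^(−5.74) = 1.82 × 10^-6
From the ICE table, Kb = x²/(0.0255 − x) = 1.82 × 10^-6.
Since Kb ≪ C₀, x ≈ √(Kb·C₀) = 2.15 × 10^-4 M.
pOH = 3.67, so pH = 14.00 − pOH = 10.33

pH = 10.33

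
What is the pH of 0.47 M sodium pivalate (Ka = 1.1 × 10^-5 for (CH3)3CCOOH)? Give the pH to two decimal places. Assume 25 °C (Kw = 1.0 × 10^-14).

pH = 9.32

(CH3)3CCOO- is the conjugate base of the weak acid (CH3)3CCOOH.
Kb = Kw/Ka = 1.0×10^-14 / 1.1 × 10^-5 = 9.09 × 10^-10
Kb = x²/(0.47 − x) = 9.09 × 10^-10
Assume x ≪ 0.47: x ≈ √(9.09 × 10^-10 × 0.47) = 2.07 × 10^-5 M
Check: 0.0044% ionized — well under 5%, approximation valid.
pOH = 4.68, so pH = 14.00 − pOH = 9.32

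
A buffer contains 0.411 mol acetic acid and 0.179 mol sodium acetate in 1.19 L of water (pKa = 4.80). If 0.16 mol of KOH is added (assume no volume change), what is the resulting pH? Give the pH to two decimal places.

pH = 4.93

OH- converts CH3COOH to CH3COO-: CH3COOH → 0.251 mol, CH3COO- → 0.339 mol.
pH = pKa + log(n_CH3COO-/n_CH3COOH) = 4.80 + log(0.339/0.251) = 4.80 + (+0.131)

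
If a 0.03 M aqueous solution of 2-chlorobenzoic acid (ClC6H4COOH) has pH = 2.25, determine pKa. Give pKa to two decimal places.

[H+] = 10^(-2.25) = 5.62 × 10^-3 M
At equilibrium [HA] = 0.03 − 5.62 × 10^-3 = 2.44 × 10^-2 M
Ka = [H+][A-]/[HA] = (5.62 × 10^-3)² / 2.44 × 10^-2 = 1.29 × 10^-3
pKa = -log(1.29 × 10^-3) = 2.89

pKa = 2.89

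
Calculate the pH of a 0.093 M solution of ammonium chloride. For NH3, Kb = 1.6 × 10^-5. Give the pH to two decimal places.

pH = 5.12

NH4+ is the conjugate acid of the weak base NH3.
Ka = Kw/Kb = 1.0×10^-14 / 1.6 × 10^-5 = 6.25 × 10^-10
From the ICE table, Ka = [H+]²/(0.093 − [H+]) = 6.25 × 10^-10.
Since Ka ≪ C₀, [H+] ≈ √(Ka·C₀) = 7.62 × 10^-6 M.
([H+]/C₀ = 0.0082% < 5%, so the approximation holds.)
pH = −log[H+] = −log(7.62 × 10^-6) = 5.12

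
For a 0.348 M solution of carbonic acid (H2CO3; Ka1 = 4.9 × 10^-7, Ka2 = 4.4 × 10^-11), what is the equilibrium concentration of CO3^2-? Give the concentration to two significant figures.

4.4 × 10^-11 M

First ionization gives [H+] ≈ [HCO3-] = 4.13 × 10^-4 M.
Second step: Ka2 = [H+][CO3^2-]/[HCO3-] ≈ [CO3^2-] (since [H+] ≈ [HCO3-]).
So [CO3^2-] ≈ Ka2.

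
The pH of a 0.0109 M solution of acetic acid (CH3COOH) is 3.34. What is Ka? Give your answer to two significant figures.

[H+] = 10^(-3.34) = 4.57 × 10^-4 M
At equilibrium [HA] = 0.0109 − 4.57 × 10^-4 = 1.04 × 10^-2 M
Ka = [H+][A-]/[HA] = (4.57 × 10^-4)² / 1.04 × 10^-2 = 2.0 × 10^-5

Ka = 2.0 × 10^-5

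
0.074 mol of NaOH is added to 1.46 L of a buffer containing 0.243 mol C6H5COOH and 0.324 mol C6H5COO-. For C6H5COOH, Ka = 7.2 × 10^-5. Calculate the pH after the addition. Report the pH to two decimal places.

OH- converts C6H5COOH to C6H5COO-: C6H5COOH → 0.169 mol, C6H5COO- → 0.398 mol.
pKa = −log(7.2 × 10^-5) = 4.143
pH = pKa + log(n_C6H5COO-/n_C6H5COOH) = 4.143 + log(0.398/0.169) = 4.143 + (+0.372)

pH = 4.51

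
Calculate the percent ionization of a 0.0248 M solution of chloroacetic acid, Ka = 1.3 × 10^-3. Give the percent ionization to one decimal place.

20.4%

ClCH2COOH ⇌ ClCH2COO- + H+; let x = [H+] at equilibrium.
Ka = x²/(C₀ − x); solving the quadratic gives x = 5.07 × 10^-3 M.
% ionization = x/C₀ × 100% = 5.07 × 10^-3/0.0248 × 100% = 20.4%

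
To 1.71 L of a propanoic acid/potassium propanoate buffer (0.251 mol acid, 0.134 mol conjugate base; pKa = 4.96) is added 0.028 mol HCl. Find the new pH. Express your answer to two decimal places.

After neutralization: n(CH3CH2COOH) = 0.279 mol, n(CH3CH2COO-) = 0.106 mol.
Henderson–Hasselbalch with mole ratio 0.106/0.279: pH = 4.96 + (-0.420)

pH = 4.54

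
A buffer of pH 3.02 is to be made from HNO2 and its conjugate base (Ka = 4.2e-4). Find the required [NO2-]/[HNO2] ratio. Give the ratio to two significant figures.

ratio = 0.44

pKa = -log(4.2 × 10^-4) = 3.377
pH = pKa + log(r) ⇒ log(r) = 3.02 − 3.377 = -0.357
r = [NO2-]/[HNO2] = 10^(-0.357) = 0.44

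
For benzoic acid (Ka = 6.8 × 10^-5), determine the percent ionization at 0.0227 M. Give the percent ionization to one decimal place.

5.3%

C6H5COOH ⇌ C6H5COO- + H+; let x = [H+] at equilibrium.
Solve x² + 6.8e-05x − 1.54e-06 = 0 → x = 1.21 × 10^-3 M
% ionization = x/C₀ × 100% = 1.21 × 10^-3/0.0227 × 100% = 5.3%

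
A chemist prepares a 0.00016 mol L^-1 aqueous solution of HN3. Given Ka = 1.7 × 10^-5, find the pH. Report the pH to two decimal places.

pH = 4.35

HN3 ⇌ N3- + H+
From the ICE table, Ka = [H+]²/(0.00016 − [H+]) = 1.7 × 10^-5.
The 5% rule fails; solving [H+]² + Ka·[H+] − Ka·C₀ = 0 exactly:
[H+] = (−Ka + √(Ka² + 4·Ka·C₀))/2 = 4.43 × 10^-5 M
pH = −log(4.43 × 10^-5) = 4.35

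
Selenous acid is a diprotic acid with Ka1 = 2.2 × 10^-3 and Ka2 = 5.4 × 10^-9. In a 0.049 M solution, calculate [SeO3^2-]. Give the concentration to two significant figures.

5.4 × 10^-9 M

First ionization gives [H+] ≈ [HSeO3-] = 9.34 × 10^-3 M.
Second step: Ka2 = [H+][SeO3^2-]/[HSeO3-] ≈ [SeO3^2-] (since [H+] ≈ [HSeO3-]).
So [SeO3^2-] ≈ Ka2.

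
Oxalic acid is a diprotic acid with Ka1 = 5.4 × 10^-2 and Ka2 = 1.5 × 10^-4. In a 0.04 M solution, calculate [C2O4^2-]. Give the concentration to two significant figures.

First ionization gives [H+] ≈ [HC2O4-] = 2.67 × 10^-2 M.
Second step: Ka2 = [H+][C2O4^2-]/[HC2O4-] ≈ [C2O4^2-] (since [H+] ≈ [HC2O4-]).
So [C2O4^2-] ≈ Ka2.

1.5 × 10^-4 M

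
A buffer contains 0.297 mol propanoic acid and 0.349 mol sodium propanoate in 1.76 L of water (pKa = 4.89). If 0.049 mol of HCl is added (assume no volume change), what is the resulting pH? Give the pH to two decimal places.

pH = 4.83

Added H+ converts CH3CH2COO- to CH3CH2COOH: CH3CH2COOH → 0.346 mol, CH3CH2COO- → 0.3 mol.
pH = pKa + log(n_CH3CH2COO-/n_CH3CH2COOH) = 4.89 + log(0.3/0.346) = 4.89 + (-0.062)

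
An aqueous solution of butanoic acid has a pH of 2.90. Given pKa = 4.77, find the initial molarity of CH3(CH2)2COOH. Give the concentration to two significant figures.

C₀ = 9.5 × 10^-2 M

[H+] = 10^(-2.90) = 1.26 × 10^-3 M = x
Ka = 10^(−4.77) = 1.70 × 10^-5
Ka = x²/(C₀ − x) ⇒ C₀ = x + x²/Ka
C₀ = 1.26 × 10^-3 + (1.26 × 10^-3)²/(1.70 × 10^-5) = 9.46 × 10^-2 M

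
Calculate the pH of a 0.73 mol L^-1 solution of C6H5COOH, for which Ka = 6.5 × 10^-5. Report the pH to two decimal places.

pH = 2.16

C6H5COOH ⇌ C6H5COO- + H+
From the ICE table, Ka = x²/(0.73 − x) = 6.5 × 10^-5.
Assume x ≪ 0.73: x ≈ √(6.5 × 10^-5 × 0.73) = 6.89 × 10^-3 M
Check: 0.94% ionized — well under 5%, approximation valid.
pH = −log(6.89 × 10^-3) = 2.16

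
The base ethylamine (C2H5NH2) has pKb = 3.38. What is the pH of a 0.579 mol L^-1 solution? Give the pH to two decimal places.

C2H5NH2 + H2O ⇌ C2H5NH3+ + OH-
Kb = 10^(−3.38) = 4.17 × 10^-4
Kb = x²/(0.579 − x) = 4.17 × 10^-4
Assume x ≪ 0.579: x ≈ √(4.17 × 10^-4 × 0.579) = 1.55 × 10^-2 M
pOH = −log(1.55 × 10^-2) = 1.81; pH = 14.00 − 1.81 = 12.19

pH = 12.19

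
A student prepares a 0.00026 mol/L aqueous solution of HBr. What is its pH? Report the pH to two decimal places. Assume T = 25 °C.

HBr is a strong acid and dissociates completely, so [H+] = 0.00026 M.
pH = -log(0.00026) = 3.59

pH = 3.59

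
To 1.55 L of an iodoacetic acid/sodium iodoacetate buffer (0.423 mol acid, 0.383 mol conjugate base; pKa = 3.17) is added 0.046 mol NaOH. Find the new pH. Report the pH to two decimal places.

pH = 3.23

OH- converts ICH2COOH to ICH2COO-: ICH2COOH → 0.377 mol, ICH2COO- → 0.429 mol.
Henderson–Hasselbalch with mole ratio 0.429/0.377: pH = 3.17 + (+0.056)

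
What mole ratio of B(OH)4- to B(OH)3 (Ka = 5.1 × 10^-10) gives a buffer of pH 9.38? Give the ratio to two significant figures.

pKa = -log(5.1 × 10^-10) = 9.292
pH = pKa + log(r) ⇒ log(r) = 9.38 − 9.292 = +0.088
r = [B(OH)4-]/[B(OH)3] = 10^(+0.088) = 1.22

ratio = 1.2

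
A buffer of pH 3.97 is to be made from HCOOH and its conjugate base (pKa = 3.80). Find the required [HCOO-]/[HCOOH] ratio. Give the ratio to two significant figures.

pH = pKa + log(r) ⇒ log(r) = 3.97 − 3.80 = +0.17
r = [HCOO-]/[HCOOH] = 10^(+0.17) = 1.48

ratio = 1.5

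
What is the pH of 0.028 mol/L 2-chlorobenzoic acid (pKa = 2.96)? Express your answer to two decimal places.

pH = 2.30

ClC6H4COOH ⇌ ClC6H4COO- + H+
Ka = 10^(−2.96) = 1.10 × 10^-3
Ka = x²/(0.028 − x) = 1.10 × 10^-3
The 5% rule fails; solving x² + Ka·x − Ka·C₀ = 0 exactly:
x = [−0.0011 + √(0.0011² + 0.000123)]/2 = 5.03 × 10^-3 M
pH = −log[H+] = −log(5.03 × 10^-3) = 2.30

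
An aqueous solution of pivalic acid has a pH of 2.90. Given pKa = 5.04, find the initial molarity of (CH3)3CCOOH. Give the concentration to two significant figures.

C₀ = 1.8 × 10^-1 M

[H+] = 10^(-2.90) = 1.26 × 10^-3 M = x
Ka = 10^(−5.04) = 9.12 × 10^-6
Ka = x²/(C₀ − x) ⇒ C₀ = x + x²/Ka
C₀ = 1.26 × 10^-3 + (1.26 × 10^-3)²/(9.12 × 10^-6) = 1.75 × 10^-1 M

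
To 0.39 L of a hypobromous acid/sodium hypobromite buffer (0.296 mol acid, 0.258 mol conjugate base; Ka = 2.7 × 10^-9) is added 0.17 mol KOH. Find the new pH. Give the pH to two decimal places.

pH = 9.10

After neutralization: n(HOBr) = 0.126 mol, n(OBr-) = 0.428 mol.
pKa = −log(2.7 × 10^-9) = 8.569
pH = pKa + log([A⁻]/[HA]) = 8.569 + log(0.428/0.126) = 8.569 +0.531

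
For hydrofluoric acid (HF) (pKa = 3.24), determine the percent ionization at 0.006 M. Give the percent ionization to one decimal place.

HF ⇌ F- + H+; let x = [H+] at equilibrium.
Ka = 10^(−3.24) = 5.75 × 10^-4
Solve x² + 0.000575x − 3.45e-06 = 0 → x = 1.59 × 10^-3 M
% ionization = x/C₀ × 100% = 1.59 × 10^-3/0.006 × 100% = 26.5%

26.5%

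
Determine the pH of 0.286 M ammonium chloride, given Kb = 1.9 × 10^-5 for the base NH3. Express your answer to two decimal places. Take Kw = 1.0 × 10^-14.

pH = 4.91

NH4+ is the conjugate acid of the weak base NH3.
Ka = Kw/Kb = 1.0×10^-14 / 1.9 × 10^-5 = 5.26 × 10^-10
From the ICE table, Ka = [H+]²/(0.286 − [H+]) = 5.26 × 10^-10.
Assume [H+] ≪ 0.286: [H+] ≈ √(5.26 × 10^-10 × 0.286) = 1.23 × 10^-5 M
([H+]/C₀ = 0.0043% < 5%, so the approximation holds.)
pH = −log[H+] = −log(1.23 × 10^-5) = 4.91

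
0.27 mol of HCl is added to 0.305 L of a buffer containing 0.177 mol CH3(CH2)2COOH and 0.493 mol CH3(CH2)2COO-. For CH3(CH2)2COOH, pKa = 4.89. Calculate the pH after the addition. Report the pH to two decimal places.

pH = 4.59

After neutralization: n(CH3(CH2)2COOH) = 0.447 mol, n(CH3(CH2)2COO-) = 0.223 mol.
pH = pKa + log(n_CH3(CH2)2COO-/n_CH3(CH2)2COOH) = 4.89 + log(0.223/0.447) = 4.89 + (-0.302)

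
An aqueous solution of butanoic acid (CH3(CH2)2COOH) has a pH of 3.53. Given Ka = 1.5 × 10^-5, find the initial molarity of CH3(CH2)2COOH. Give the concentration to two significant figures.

C₀ = 6.1 × 10^-3 M

[H+] = 10^(-3.53) = 2.95 × 10^-4 M = x
Ka = x²/(C₀ − x) ⇒ C₀ = x + x²/Ka
C₀ = 2.95 × 10^-4 + (2.95 × 10^-4)²/(1.5 × 10^-5) = 6.10 × 10^-3 M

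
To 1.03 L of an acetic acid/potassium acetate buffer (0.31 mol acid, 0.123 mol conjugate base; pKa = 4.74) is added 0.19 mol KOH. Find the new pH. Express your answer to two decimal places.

OH- converts CH3COOH to CH3COO-: CH3COOH → 0.12 mol, CH3COO- → 0.313 mol.
Henderson–Hasselbalch with mole ratio 0.313/0.12: pH = 4.74 + (+0.416)

pH = 5.16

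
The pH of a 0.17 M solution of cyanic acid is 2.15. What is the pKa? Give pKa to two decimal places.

[H+] = 10^(-2.15) = 7.08 × 10^-3 M
At equilibrium [HA] = 0.17 − 7.08 × 10^-3 = 1.63 × 10^-1 M
Ka = [H+][A-]/[HA] = (7.08 × 10^-3)² / 1.63 × 10^-1 = 3.08 × 10^-4
pKa = -log(3.08 × 10^-4) = 3.51

pKa = 3.51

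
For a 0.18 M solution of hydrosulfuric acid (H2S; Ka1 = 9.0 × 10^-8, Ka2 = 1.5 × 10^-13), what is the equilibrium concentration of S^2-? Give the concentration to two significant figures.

First ionization gives [H+] ≈ [HS-] = 1.27 × 10^-4 M.
Second step: Ka2 = [H+][S^2-]/[HS-] ≈ [S^2-] (since [H+] ≈ [HS-]).
So [S^2-] ≈ Ka2.

1.5 × 10^-13 M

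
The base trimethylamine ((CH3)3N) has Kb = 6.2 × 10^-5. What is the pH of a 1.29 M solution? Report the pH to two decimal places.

(CH3)3N + H2O ⇌ (CH3)3NH+ + OH-
Kb = [OH-]²/(1.29 − [OH-]) = 6.2 × 10^-5
Assume [OH-] ≪ 1.29: [OH-] ≈ √(6.2 × 10^-5 × 1.29) = 8.94 × 10^-3 M
([OH-]/C₀ = 0.69% < 5%, so the approximation holds.)
pOH = 2.05, so pH = 14.00 − pOH = 11.95

pH = 11.95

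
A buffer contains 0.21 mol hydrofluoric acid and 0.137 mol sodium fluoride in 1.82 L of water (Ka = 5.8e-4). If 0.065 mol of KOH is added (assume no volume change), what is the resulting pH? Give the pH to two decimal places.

OH- converts HF to F-: HF → 0.145 mol, F- → 0.202 mol.
pKa = −log(5.8 × 10^-4) = 3.237
pH = pKa + log(n_F-/n_HF) = 3.237 + log(0.202/0.145) = 3.237 + (+0.144)

pH = 3.38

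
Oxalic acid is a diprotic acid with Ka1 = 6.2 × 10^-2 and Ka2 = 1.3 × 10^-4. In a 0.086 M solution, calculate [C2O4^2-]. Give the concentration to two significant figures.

1.3 × 10^-4 M

First ionization gives [H+] ≈ [HC2O4-] = 4.83 × 10^-2 M.
Second step: Ka2 = [H+][C2O4^2-]/[HC2O4-] ≈ [C2O4^2-] (since [H+] ≈ [HC2O4-]).
So [C2O4^2-] ≈ Ka2.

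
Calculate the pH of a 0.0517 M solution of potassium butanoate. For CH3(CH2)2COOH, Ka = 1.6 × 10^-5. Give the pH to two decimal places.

pH = 8.75

CH3(CH2)2COO- is the conjugate base of the weak acid CH3(CH2)2COOH.
Kb = Kw/Ka = 1.0×10^-14 / 1.6 × 10^-5 = 6.25 × 10^-10
Let x = [OH-] at equilibrium. Kb = x²/(0.0517 − x).
Neglecting x in the denominator: x = √(6.25 × 10^-10 × 0.0517) = 5.68 × 10^-6 M
pOH = 5.25, so pH = 14.00 − pOH = 8.75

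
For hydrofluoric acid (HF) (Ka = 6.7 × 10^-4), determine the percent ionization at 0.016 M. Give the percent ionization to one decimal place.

18.5%

HF ⇌ F- + H+; let x = [H+] at equilibrium.
Ka = x²/(C₀ − x); solving the quadratic gives x = 2.96 × 10^-3 M.
% ionization = x/C₀ × 100% = 2.96 × 10^-3/0.016 × 100% = 18.5%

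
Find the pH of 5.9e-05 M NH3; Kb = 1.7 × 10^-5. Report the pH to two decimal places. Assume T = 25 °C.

pH = 9.39

NH3 + H2O ⇌ NH4+ + OH-
From the ICE table, Kb = [OH-]²/(5.9e-05 − [OH-]) = 1.7 × 10^-5.
The 5% rule fails; solving [OH-]² + Kb·[OH-] − Kb·C₀ = 0 exactly:
[OH-] = (−Kb + √(Kb² + 4·Kb·C₀))/2 = 2.43 × 10^-5 M
pOH = −log(2.43 × 10^-5) = 4.61; pH = 14.00 − 4.61 = 9.39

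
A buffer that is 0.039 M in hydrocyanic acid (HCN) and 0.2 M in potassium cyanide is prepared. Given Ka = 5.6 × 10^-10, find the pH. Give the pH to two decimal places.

pKa = −log(5.6 × 10^-10) = 9.252
pH = pKa + log([A⁻]/[HA]) = 9.252 + log(0.2/0.039)
pH = 9.252 + (+0.710) = 9.96

pH = 9.96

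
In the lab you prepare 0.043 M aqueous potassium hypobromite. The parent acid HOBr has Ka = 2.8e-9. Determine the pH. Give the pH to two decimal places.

OBr- is the conjugate base of the weak acid HOBr.
Kb = Kw/Ka = 1.0×10^-14 / 2.8 × 10^-9 = 3.57 × 10^-6
Kb = [OH-]²/(0.043 − [OH-]) = 3.57 × 10^-6
Since Kb ≪ C₀, [OH-] ≈ √(Kb·C₀) = 3.92 × 10^-4 M.
pOH = 3.41, so pH = 14.00 − pOH = 10.59

pH = 10.59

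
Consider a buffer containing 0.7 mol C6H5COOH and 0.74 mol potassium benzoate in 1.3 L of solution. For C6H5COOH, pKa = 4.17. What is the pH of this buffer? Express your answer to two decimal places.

pH = pKa + log([A⁻]/[HA]) = 4.17 + log(0.74/0.7)
pH = 4.17 + (+0.024) = 4.19

pH = 4.19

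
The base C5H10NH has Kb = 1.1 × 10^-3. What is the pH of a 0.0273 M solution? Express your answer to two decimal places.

C5H10NH + H2O ⇌ C5H10NH2+ + OH-
Let x = [OH-] at equilibrium. Kb = x²/(0.0273 − x).
The 5% rule fails; solving x² + Kb·x − Kb·C₀ = 0 exactly:
x = [−0.0011 + √(0.0011² + 0.00012)]/2 = 4.96 × 10^-3 M
pOH = −log(4.96 × 10^-3) = 2.30; pH = 14.00 − 2.30 = 11.70

pH = 11.70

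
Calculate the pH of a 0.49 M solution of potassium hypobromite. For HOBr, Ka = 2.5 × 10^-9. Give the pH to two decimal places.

pH = 11.15

OBr- is the conjugate base of the weak acid HOBr.
Kb = Kw/Ka = 1.0×10^-14 / 2.5 × 10^-9 = 4.00 × 10^-6
Let x = [OH-] at equilibrium. Kb = x²/(0.49 − x).
Neglecting x in the denominator: x = √(4.00 × 10^-6 × 0.49) = 1.40 × 10^-3 M
(x/C₀ = 0.29% < 5%, so the approximation holds.)
pOH = 2.85, so pH = 14.00 − pOH = 11.15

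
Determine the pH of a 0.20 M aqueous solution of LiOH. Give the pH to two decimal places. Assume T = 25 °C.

LiOH is a strong base; [OH-] = 0.2 M.
pOH = -log(0.2) = 0.70
pH = 14.00 - 0.70 = 13.30

pH = 13.30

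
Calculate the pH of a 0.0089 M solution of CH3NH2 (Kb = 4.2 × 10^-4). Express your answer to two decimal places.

CH3NH2 + H2O ⇌ CH3NH3+ + OH-
Let x = [OH-] at equilibrium. Kb = x²/(0.0089 − x).
The 5% rule fails; solving x² + Kb·x − Kb·C₀ = 0 exactly:
x = [−0.00042 + √(0.00042² + 1.5e-05)]/2 = 1.73 × 10^-3 M
pOH = 2.76, so pH = 14.00 − pOH = 11.24

pH = 11.24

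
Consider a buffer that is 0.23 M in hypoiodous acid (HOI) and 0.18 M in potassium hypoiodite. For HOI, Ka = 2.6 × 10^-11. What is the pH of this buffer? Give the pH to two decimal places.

pKa = −log(2.6 × 10^-11) = 10.585
Using pH = pKa + log([base]/[acid]) with [base]/[acid] = 0.18/0.23:
pH = 10.585 + (-0.106) = 10.48

pH = 10.48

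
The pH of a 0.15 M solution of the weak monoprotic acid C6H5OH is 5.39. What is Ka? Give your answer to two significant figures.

[H+] = 10^(-5.39) = 4.07 × 10^-6 M
At equilibrium [HA] = 0.15 − 4.07 × 10^-6 = 1.50 × 10^-1 M
Ka = [H+][A-]/[HA] = (4.07 × 10^-6)² / 1.50 × 10^-1 = 1.1 × 10^-10

Ka = 1.1 × 10^-10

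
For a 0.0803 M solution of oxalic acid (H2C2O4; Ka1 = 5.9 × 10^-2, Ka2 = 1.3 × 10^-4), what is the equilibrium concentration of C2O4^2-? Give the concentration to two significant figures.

1.3 × 10^-4 M

First ionization gives [H+] ≈ [HC2O4-] = 4.54 × 10^-2 M.
Second step: Ka2 = [H+][C2O4^2-]/[HC2O4-] ≈ [C2O4^2-] (since [H+] ≈ [HC2O4-]).
So [C2O4^2-] ≈ Ka2.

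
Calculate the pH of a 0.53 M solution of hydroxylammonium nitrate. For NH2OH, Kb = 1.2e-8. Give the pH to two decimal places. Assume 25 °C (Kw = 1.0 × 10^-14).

NH3OH+ is the conjugate acid of the weak base NH2OH.
Ka = Kw/Kb = 1.0×10^-14 / 1.2 × 10^-8 = 8.33 × 10^-7
Ka = [H+]²/(0.53 − [H+]) = 8.33 × 10^-7
Since Ka ≪ C₀, [H+] ≈ √(Ka·C₀) = 6.64 × 10^-4 M.
Check: 0.13% ionized — well under 5%, approximation valid.
pH = −log[H+] = −log(6.64 × 10^-4) = 3.18

pH = 3.18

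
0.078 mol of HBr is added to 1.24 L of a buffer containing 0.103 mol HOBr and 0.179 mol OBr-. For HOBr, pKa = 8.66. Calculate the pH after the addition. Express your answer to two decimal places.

pH = 8.41

Added H+ converts OBr- to HOBr: HOBr → 0.181 mol, OBr- → 0.101 mol.
Henderson–Hasselbalch with mole ratio 0.101/0.181: pH = 8.66 + (-0.253)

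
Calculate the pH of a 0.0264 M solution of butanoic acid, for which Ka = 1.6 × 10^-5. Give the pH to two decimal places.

CH3(CH2)2COOH ⇌ CH3(CH2)2COO- + H+
From the ICE table, Ka = [H+]²/(0.0264 − [H+]) = 1.6 × 10^-5.
Since Ka ≪ C₀, [H+] ≈ √(Ka·C₀) = 6.50 × 10^-4 M.
pH = −log(6.50 × 10^-4) = 3.19

pH = 3.19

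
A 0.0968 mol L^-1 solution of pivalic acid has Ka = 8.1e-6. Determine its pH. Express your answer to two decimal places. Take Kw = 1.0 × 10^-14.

(CH3)3CCOOH ⇌ (CH3)3CCOO- + H+
Let x = [H+] at equilibrium. Ka = x²/(0.0968 − x).
Neglecting x in the denominator: x = √(8.1 × 10^-6 × 0.0968) = 8.85 × 10^-4 M
pH = −log(8.85 × 10^-4) = 3.05

pH = 3.05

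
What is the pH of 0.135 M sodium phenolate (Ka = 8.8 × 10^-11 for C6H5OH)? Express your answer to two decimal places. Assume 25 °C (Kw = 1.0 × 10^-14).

C6H5O- is the conjugate base of the weak acid C6H5OH.
Kb = Kw/Ka = 1.0×10^-14 / 8.8 × 10^-11 = 1.14 × 10^-4
Let x = [OH-] at equilibrium. Kb = x²/(0.135 − x).
Neglecting x in the denominator: x = √(1.14 × 10^-4 × 0.135) = 3.92 × 10^-3 M
pOH = 2.41, so pH = 14.00 − pOH = 11.59

pH = 11.59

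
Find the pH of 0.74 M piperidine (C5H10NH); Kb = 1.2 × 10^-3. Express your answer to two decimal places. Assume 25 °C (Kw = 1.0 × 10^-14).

pH = 12.47

C5H10NH + H2O ⇌ C5H10NH2+ + OH-
From the ICE table, Kb = x²/(0.74 − x) = 1.2 × 10^-3.
Neglecting x in the denominator: x = √(1.2 × 10^-3 × 0.74) = 2.98 × 10^-2 M
pOH = 1.53, so pH = 14.00 − pOH = 12.47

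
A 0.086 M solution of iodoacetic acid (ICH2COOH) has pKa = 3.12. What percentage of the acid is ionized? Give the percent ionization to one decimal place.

9.0%

ICH2COOH ⇌ ICH2COO- + H+; let x = [H+] at equilibrium.
Ka = 10^(−3.12) = 7.59 × 10^-4
Solve x² + 0.000759x − 6.53e-05 = 0 → x = 7.71 × 10^-3 M
% ionization = x/C₀ × 100% = 7.71 × 10^-3/0.086 × 100% = 9.0%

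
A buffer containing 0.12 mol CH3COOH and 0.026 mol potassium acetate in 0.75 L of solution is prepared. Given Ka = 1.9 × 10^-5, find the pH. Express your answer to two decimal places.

pH = 4.06

pKa = −log(1.9 × 10^-5) = 4.721
Henderson–Hasselbalch: pH = pKa + log([CH3COO-]/[CH3COOH]) = 4.721 + log(0.026/0.12)
pH = 4.721 + (-0.664) = 4.06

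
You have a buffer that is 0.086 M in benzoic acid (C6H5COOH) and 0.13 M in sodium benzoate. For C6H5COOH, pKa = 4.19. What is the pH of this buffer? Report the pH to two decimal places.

Henderson–Hasselbalch: pH = pKa + log([C6H5COO-]/[C6H5COOH]) = 4.19 + log(0.13/0.086)
pH = 4.19 + (+0.179) = 4.37

pH = 4.37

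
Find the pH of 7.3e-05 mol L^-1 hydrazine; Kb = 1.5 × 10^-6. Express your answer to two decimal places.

pH = 8.99

N2H4 + H2O ⇌ N2H5+ + OH-
From the ICE table, Kb = [OH-]²/(7.3e-05 − [OH-]) = 1.5 × 10^-6.
Here C₀/Kb ≈ 48.7, so the small-[OH-] approximation fails. Use the quadratic:
[OH-] = (−Kb + √(Kb² + 4·Kb·C₀))/2 = 9.74 × 10^-6 M
pOH = −log(9.74 × 10^-6) = 5.01; pH = 14.00 − 5.01 = 8.99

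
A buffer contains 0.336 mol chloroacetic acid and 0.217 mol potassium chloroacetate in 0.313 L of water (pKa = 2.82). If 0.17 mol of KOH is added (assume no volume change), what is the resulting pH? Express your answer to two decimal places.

OH- converts ClCH2COOH to ClCH2COO-: ClCH2COOH → 0.166 mol, ClCH2COO- → 0.387 mol.
Henderson–Hasselbalch with mole ratio 0.387/0.166: pH = 2.82 + (+0.368)

pH = 3.19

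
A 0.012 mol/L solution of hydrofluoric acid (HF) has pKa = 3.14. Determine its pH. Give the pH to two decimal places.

HF ⇌ F- + H+
Ka = 10^(−3.14) = 7.24 × 10^-4
Let x = [H+] at equilibrium. Ka = x²/(0.012 − x).
Here C₀/Ka ≈ 16.6, so the small-x approximation fails. Use the quadratic:
x = [−0.000724 + √(0.000724² + 3.48e-05)]/2 = 2.61 × 10^-3 M
pH = −log[H+] = −log(2.61 × 10^-3) = 2.58

pH = 2.58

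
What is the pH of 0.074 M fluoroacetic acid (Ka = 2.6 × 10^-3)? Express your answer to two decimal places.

FCH2COOH ⇌ FCH2COO- + H+
Ka = [H+]²/(0.074 − [H+]) = 2.6 × 10^-3
Here C₀/Ka ≈ 28.5, so the small-[H+] approximation fails. Use the quadratic:
[H+] = (−Ka + √(Ka² + 4·Ka·C₀))/2 = 1.26 × 10^-2 M
pH = −log[H+] = −log(1.26 × 10^-2) = 1.90

pH = 1.90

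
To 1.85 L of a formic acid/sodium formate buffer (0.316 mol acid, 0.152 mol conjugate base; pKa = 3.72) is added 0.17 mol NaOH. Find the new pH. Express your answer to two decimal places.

OH- converts HCOOH to HCOO-: HCOOH → 0.146 mol, HCOO- → 0.322 mol.
pH = pKa + log(n_HCOO-/n_HCOOH) = 3.72 + log(0.322/0.146) = 3.72 + (+0.344)

pH = 4.06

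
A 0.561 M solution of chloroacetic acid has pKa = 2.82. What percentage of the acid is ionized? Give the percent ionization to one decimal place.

5.1%

ClCH2COOH ⇌ ClCH2COO- + H+; let x = [H+] at equilibrium.
Ka = 10^(−2.82) = 1.51 × 10^-3
Solve x² + 0.00151x − 0.000847 = 0 → x = 2.84 × 10^-2 M
% ionization = x/C₀ × 100% = 2.84 × 10^-2/0.561 × 100% = 5.1%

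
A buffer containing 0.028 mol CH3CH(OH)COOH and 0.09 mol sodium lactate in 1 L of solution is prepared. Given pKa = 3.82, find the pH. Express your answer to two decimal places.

pH = pKa + log([A⁻]/[HA]) = 3.82 + log(0.09/0.028)
pH = 3.82 + (+0.507) = 4.33

pH = 4.33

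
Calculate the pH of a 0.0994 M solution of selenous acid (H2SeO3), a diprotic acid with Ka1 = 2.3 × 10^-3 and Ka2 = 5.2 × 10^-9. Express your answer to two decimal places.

pH = 1.85

Ka1 ≫ Ka2, so treat the first dissociation as the only significant source of H+.
Ka1 = x²/(0.0994 − x) = 2.3 × 10^-3
Solving the quadratic: x = (−Ka1 + √(Ka1² + 4·Ka1·C₀))/2 = 1.40 × 10^-2 M
pH = −log(1.40 × 10^-2) = 1.85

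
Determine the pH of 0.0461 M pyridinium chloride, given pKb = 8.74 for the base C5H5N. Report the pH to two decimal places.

C5H5NH+ is the conjugate acid of the weak base C5H5N.
Kb = 10^(−8.74) = 1.82 × 10^-9
Ka = Kw/Kb = 1.0×10^-14 / 1.82 × 10^-9 = 5.49 × 10^-6
From the ICE table, Ka = [H+]²/(0.0461 − [H+]) = 5.49 × 10^-6.
Assume [H+] ≪ 0.0461: [H+] ≈ √(5.49 × 10^-6 × 0.0461) = 5.03 × 10^-4 M
Check: 1.1% ionized — well under 5%, approximation valid.
pH = −log(5.03 × 10^-4) = 3.30

pH = 3.30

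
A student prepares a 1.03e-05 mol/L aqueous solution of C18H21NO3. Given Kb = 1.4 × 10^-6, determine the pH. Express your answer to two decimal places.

C18H21NO3 + H2O ⇌ C18H22NO3+ + OH-
Kb = [OH-]²/(1.03e-05 − [OH-]) = 1.4 × 10^-6
[OH-] is not negligible relative to C₀; solve [OH-]² + 1.4e-06·[OH-] − 1.44e-11 = 0.
[OH-] = [−1.4e-06 + √(1.4e-06² + 5.77e-11)]/2 = 3.16 × 10^-6 M
pOH = −log(3.16 × 10^-6) = 5.50; pH = 14.00 − 5.50 = 8.50

pH = 8.50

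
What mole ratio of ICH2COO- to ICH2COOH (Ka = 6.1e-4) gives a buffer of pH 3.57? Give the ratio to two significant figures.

ratio = 2.3

pKa = -log(6.1 × 10^-4) = 3.215
pH = pKa + log(r) ⇒ log(r) = 3.57 − 3.215 = +0.355
r = [ICH2COO-]/[ICH2COOH] = 10^(+0.355) = 2.26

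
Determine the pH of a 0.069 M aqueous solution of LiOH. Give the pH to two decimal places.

LiOH is a strong base; [OH-] = 0.069 M.
pOH = -log(0.069) = 1.16
pH = 14.00 - 1.16 = 12.84

pH = 12.84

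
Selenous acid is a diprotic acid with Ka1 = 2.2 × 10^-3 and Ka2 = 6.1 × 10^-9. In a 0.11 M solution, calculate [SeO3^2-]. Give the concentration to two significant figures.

First ionization gives [H+] ≈ [HSeO3-] = 1.45 × 10^-2 M.
Second step: Ka2 = [H+][SeO3^2-]/[HSeO3-] ≈ [SeO3^2-] (since [H+] ≈ [HSeO3-]).
So [SeO3^2-] ≈ Ka2.

6.1 × 10^-9 M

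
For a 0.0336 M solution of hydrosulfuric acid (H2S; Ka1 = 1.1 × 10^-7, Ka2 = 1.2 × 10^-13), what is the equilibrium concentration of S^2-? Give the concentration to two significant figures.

1.2 × 10^-13 M

First ionization gives [H+] ≈ [HS-] = 6.08 × 10^-5 M.
Second step: Ka2 = [H+][S^2-]/[HS-] ≈ [S^2-] (since [H+] ≈ [HS-]).
So [S^2-] ≈ Ka2.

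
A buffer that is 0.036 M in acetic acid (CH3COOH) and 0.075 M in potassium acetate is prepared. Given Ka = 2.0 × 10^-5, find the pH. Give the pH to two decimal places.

pH = 5.02

pKa = −log(2.0 × 10^-5) = 4.699
Using pH = pKa + log([base]/[acid]) with [base]/[acid] = 0.075/0.036:
pH = 4.699 + (+0.319) = 5.02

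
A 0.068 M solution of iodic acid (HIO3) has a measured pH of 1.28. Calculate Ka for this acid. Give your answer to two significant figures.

Ka = 1.8 × 10^-1

[H+] = 10^(-1.28) = 5.25 × 10^-2 M
At equilibrium [HA] = 0.068 − 5.25 × 10^-2 = 1.55 × 10^-2 M
Ka = [H+][A-]/[HA] = (5.25 × 10^-2)² / 1.55 × 10^-2 = 1.8 × 10^-1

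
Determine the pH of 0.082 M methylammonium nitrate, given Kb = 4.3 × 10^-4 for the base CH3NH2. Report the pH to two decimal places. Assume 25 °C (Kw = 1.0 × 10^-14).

CH3NH3+ is the conjugate acid of the weak base CH3NH2.
Ka = Kw/Kb = 1.0×10^-14 / 4.3 × 10^-4 = 2.33 × 10^-11
Let x = [H+] at equilibrium. Ka = x²/(0.082 − x).
Since Ka ≪ C₀, x ≈ √(Ka·C₀) = 1.38 × 10^-6 M.
pH = −log[H+] = −log(1.38 × 10^-6) = 5.86

pH = 5.86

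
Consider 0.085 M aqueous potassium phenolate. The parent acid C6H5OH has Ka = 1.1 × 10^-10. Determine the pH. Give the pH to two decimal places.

pH = 11.44

C6H5O- is the conjugate base of the weak acid C6H5OH.
Kb = Kw/Ka = 1.0×10^-14 / 1.1 × 10^-10 = 9.09 × 10^-5
Kb = x²/(0.085 − x) = 9.09 × 10^-5
Since Kb ≪ C₀, x ≈ √(Kb·C₀) = 2.78 × 10^-3 M.
Check: 3.3% ionized — well under 5%, approximation valid.
pOH = 2.56, so pH = 14.00 − pOH = 11.44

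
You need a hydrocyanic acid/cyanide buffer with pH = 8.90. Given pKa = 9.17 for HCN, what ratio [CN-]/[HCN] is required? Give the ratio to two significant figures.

pH = pKa + log(r) ⇒ log(r) = 8.90 − 9.17 = -0.27
r = [CN-]/[HCN] = 10^(-0.27) = 0.537

ratio = 0.54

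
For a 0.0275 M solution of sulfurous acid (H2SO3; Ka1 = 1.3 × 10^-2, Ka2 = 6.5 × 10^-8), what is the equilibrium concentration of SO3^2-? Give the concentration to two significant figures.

First ionization gives [H+] ≈ [HSO3-] = 1.35 × 10^-2 M.
Second step: Ka2 = [H+][SO3^2-]/[HSO3-] ≈ [SO3^2-] (since [H+] ≈ [HSO3-]).
So [SO3^2-] ≈ Ka2.

6.5 × 10^-8 M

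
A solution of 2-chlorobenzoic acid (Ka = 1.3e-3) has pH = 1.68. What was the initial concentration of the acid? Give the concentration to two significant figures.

[H+] = 10^(-1.68) = 2.09 × 10^-2 M = x
Ka = x²/(C₀ − x) ⇒ C₀ = x + x²/Ka
C₀ = 2.09 × 10^-2 + (2.09 × 10^-2)²/(1.3 × 10^-3) = 3.57 × 10^-1 M

C₀ = 3.6 × 10^-1 M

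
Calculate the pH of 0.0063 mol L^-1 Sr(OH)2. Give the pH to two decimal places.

Sr(OH)2 is a strong base (each formula unit releases 2 OH-); [OH-] = 0.0126 M.
pOH = -log(0.0126) = 1.90
pH = 14.00 - 1.90 = 12.10

pH = 12.10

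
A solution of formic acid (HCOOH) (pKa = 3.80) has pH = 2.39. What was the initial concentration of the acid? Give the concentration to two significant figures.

[H+] = 10^(-2.39) = 4.07 × 10^-3 M = x
Ka = 10^(−3.80) = 1.58 × 10^-4
Ka = x²/(C₀ − x) ⇒ C₀ = x + x²/Ka
C₀ = 4.07 × 10^-3 + (4.07 × 10^-3)²/(1.58 × 10^-4) = 1.09 × 10^-1 M

C₀ = 1.1 × 10^-1 M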